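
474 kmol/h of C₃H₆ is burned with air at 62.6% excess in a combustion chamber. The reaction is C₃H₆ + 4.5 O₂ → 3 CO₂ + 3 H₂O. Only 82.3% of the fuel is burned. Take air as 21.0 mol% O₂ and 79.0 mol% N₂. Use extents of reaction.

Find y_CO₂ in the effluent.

Stoichiometric O₂ = 4.5 × 474 = 2133 kmol/h; O₂ fed = 2133 × 1.626 = 3468 kmol/h.
N₂ fed = 3468 × 79/21 = 13050 kmol/h.
Fuel reacted = 0.823 × 474 → ξ = 390.1 kmol/h.
Outlet (n = n₀ + ν ξ):
  C₃H₆: 474 − 1(390.1) = 83.9
  O₂: 3468 − 4.5(390.1) = 1713
  N₂: 13050 (inert)
  CO₂: 0 + 3(390.1) = 1170
  H₂O: 0 + 3(390.1) = 1170
Total out = 17180 kmol/h; y_CO₂ = 1170 / 17180 = 0.0681.

0.0681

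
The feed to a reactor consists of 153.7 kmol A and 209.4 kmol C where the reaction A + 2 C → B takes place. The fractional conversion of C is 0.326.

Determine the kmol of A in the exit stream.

C reacted = 0.326 × 209.4 = 68.26 kmol; ν_C = −2, so ξ = 68.26/2 = 34.13 kmol.
Outlet amounts (n = n₀ + ν ξ):
  A: 153.7 − 1(34.13) = 119.6
  C: 209.4 − 2(34.13) = 141.1
  B: 0 + 1(34.13) = 34.13

120 kmol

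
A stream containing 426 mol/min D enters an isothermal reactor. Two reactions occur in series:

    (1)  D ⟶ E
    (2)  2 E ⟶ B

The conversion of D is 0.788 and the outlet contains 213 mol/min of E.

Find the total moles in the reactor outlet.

Conversion of D: D consumed = 1ξ₁ = 0.788 × 426 → ξ₁ = 335.7 mol/min.
E balance: n_E = 0 + 1ξ₁ − 2ξ₂ = 213 → ξ₂ = (1·335.7 − 213)/2 = 61.34 mol/min.
Outlet amounts (n = n₀ + Σ ν·ξ):
  D: 426 − 1(335.7) = 90.31
  E: 0 + 1(335.7) − 2(61.34) = 213
  B: 0 + 1(61.34) = 61.34
Total out = 90.31 + 213 + 61.34 = 364.7 mol/min.

365 mol/min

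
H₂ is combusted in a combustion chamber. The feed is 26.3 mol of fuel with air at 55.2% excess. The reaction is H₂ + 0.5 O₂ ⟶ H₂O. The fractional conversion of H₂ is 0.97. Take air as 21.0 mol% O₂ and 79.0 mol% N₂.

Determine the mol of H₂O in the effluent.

Stoichiometric O₂ = 0.5 × 26.3 = 13.15 mol; O₂ fed = 13.15 × 1.552 = 20.41 mol.
N₂ fed = 20.41 × 79/21 = 76.78 mol.
Fuel reacted = 0.97 × 26.3 → ξ = 25.51 mol.
Outlet (n = n₀ + ν ξ):
  H₂: 26.3 − 1(25.51) = 0.789
  O₂: 20.41 − 0.5(25.51) = 7.653
  N₂: 76.78 (inert)
  H₂O: 0 + 1(25.51) = 25.51

25.5 mol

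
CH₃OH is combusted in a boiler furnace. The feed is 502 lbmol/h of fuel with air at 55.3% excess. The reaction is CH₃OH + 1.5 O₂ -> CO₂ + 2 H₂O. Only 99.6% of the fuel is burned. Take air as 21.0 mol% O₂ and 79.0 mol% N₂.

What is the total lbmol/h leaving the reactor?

Stoichiometric O₂ = 1.5 × 502 = 753 lbmol/h; O₂ fed = 753 × 1.553 = 1169 lbmol/h.
N₂ fed = 1169 × 79/21 = 4399 lbmol/h.
Fuel reacted = 0.996 × 502 → ξ = 500 lbmol/h.
Outlet (n = n₀ + ν ξ):
  CH₃OH: 502 − 1(500) = 2.008
  O₂: 1169 − 1.5(500) = 419.4
  N₂: 4399 (inert)
  CO₂: 0 + 1(500) = 500
  H₂O: 0 + 2(500) = 1000
Total out = 2.008 + 419.4 + 4399 + 500 + 1000 = 6321 lbmol/h.

6320 lbmol/h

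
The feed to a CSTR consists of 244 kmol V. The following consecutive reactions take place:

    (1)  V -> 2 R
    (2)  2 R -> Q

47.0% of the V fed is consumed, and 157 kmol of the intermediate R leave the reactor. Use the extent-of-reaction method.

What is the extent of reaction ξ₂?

ξ₂ = 36.2 kmol

Conversion of V: V consumed = 1ξ₁ = 0.47 × 244 → ξ₁ = 114.7 kmol.
R balance: n_R = 0 + 2ξ₁ − 2ξ₂ = 157 → ξ₂ = (2·114.7 − 157)/2 = 36.18 kmol.
Outlet amounts (n = n₀ + Σ ν·ξ):
  V: 244 − 1(114.7) = 129.3
  R: 0 + 2(114.7) − 2(36.18) = 157
  Q: 0 + 1(36.18) = 36.18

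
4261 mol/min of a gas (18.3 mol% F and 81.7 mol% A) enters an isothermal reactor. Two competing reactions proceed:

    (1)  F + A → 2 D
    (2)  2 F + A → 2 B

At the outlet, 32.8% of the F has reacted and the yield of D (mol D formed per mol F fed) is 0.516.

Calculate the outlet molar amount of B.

54.6 mol/min

Yield of D: 2ξ₁ / 779.8 = 0.516 → ξ₁ = 201.2 mol/min.
Conversion of F: 1ξ₁ + 2ξ₂ = 0.328 × 779.8 = 255.8 → ξ₂ = 27.29 mol/min.
Outlet amounts (n = n₀ + Σ ν·ξ):
  F: 779.8 − 1(201.2) − 2(27.29) = 524
  A: 3481 − 1(201.2) − 1(27.29) = 3253
  D: 0 + 2(201.2) = 402.4
  B: 0 + 2(27.29) = 54.58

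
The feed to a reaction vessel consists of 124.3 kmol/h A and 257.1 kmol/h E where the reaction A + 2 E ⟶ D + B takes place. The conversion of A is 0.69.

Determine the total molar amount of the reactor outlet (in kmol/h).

A reacted = 0.69 × 124.3 = 85.77 kmol/h; ν_A = −1, so ξ = 85.77/1 = 85.77 kmol/h.
Outlet amounts (n = n₀ + ν ξ):
  A: 124.3 − 1(85.77) = 38.53
  E: 257.1 − 2(85.77) = 85.57
  D: 0 + 1(85.77) = 85.77
  B: 0 + 1(85.77) = 85.77
Total out = 38.53 + 85.57 + 85.77 + 85.77 = 295.6 kmol/h.

296 kmol/h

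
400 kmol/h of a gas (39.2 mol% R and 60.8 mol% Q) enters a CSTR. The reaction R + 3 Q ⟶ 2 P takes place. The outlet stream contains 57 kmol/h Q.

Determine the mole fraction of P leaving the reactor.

0.45

For Q: n = n₀ − 3ξ → 57 = 243.2 − 3ξ, giving ξ = 62.07 kmol/h.
Outlet amounts (n = n₀ + ν ξ):
  R: 156.8 − 1(62.07) = 94.73
  Q: 243.2 − 3(62.07) = 57
  P: 0 + 2(62.07) = 124.1
Total out = 275.9 kmol/h; y_P = 124.1 / 275.9 = 0.45.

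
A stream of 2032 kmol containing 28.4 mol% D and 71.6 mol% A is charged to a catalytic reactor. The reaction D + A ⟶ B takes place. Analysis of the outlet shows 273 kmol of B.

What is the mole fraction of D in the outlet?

0.173

For B: n = n₀ + 1ξ → 273 = 0 + 1ξ, giving ξ = 273 kmol.
Outlet amounts (n = n₀ + ν ξ):
  D: 577.1 − 1(273) = 304.1
  A: 1455 − 1(273) = 1182
  B: 0 + 1(273) = 273
Total out = 1759 kmol; y_D = 304.1 / 1759 = 0.1729.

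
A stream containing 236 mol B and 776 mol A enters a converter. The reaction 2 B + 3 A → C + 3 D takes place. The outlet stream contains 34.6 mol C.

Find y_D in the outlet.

For C: n = n₀ + 1ξ → 34.6 = 0 + 1ξ, giving ξ = 34.6 mol.
Outlet amounts (n = n₀ + ν ξ):
  B: 236 − 2(34.6) = 166.8
  A: 776 − 3(34.6) = 672.2
  C: 0 + 1(34.6) = 34.6
  D: 0 + 3(34.6) = 103.8
Total out = 977.4 mol; y_D = 103.8 / 977.4 = 0.1062.

0.106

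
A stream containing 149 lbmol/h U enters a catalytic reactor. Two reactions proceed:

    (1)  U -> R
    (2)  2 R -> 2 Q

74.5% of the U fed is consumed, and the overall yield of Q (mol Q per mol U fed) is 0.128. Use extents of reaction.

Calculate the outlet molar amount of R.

91.9 lbmol/h

Conversion of U: U consumed = 1ξ₁ = 0.745 × 149 → ξ₁ = 111 lbmol/h.
Yield of Q: 2ξ₂ / 149 = 0.128 → ξ₂ = 9.536 lbmol/h.
Outlet amounts (n = n₀ + Σ ν·ξ):
  U: 149 − 1(111) = 38
  R: 0 + 1(111) − 2(9.536) = 91.93
  Q: 0 + 2(9.536) = 19.07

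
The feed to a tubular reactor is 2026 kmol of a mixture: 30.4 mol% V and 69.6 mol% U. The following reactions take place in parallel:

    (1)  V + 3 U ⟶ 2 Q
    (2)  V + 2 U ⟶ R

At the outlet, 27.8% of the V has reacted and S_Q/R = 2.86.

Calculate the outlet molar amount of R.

70.5 kmol

Conversion of V: V consumed = 0.278 × 615.9 = 171.2 kmol = 1ξ₁ + 1ξ₂.
Selectivity: 2ξ₁ / (1ξ₂) = 2.86 → ξ₁ = 1.43 ξ₂.
Substitute: (1·1.43 + 1) ξ₂ = 171.2 → ξ₂ = 70.46 kmol, ξ₁ = 100.8 kmol.
Outlet amounts (n = n₀ + Σ ν·ξ):
  V: 615.9 − 1(100.8) − 1(70.46) = 444.7
  U: 1410 − 3(100.8) − 2(70.46) = 966.9
  Q: 0 + 2(100.8) = 201.5
  R: 0 + 1(70.46) = 70.46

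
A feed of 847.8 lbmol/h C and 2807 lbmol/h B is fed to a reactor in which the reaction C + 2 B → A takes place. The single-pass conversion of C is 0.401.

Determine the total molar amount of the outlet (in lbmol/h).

C reacted = 0.401 × 847.8 = 340 lbmol/h; ν_C = −1, so ξ = 340/1 = 340 lbmol/h.
Outlet amounts (n = n₀ + ν ξ):
  C: 847.8 − 1(340) = 507.8
  B: 2807 − 2(340) = 2127
  A: 0 + 1(340) = 340
Total out = 507.8 + 2127 + 340 = 2975 lbmol/h.

2970 lbmol/h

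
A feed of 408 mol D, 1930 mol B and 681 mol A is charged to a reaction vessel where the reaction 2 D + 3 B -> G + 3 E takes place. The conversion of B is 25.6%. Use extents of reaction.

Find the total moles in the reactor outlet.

B reacted = 0.256 × 1930 = 494.1 mol; ν_B = −3, so ξ = 494.1/3 = 164.7 mol.
Outlet amounts (n = n₀ + ν ξ):
  D: 408 − 2(164.7) = 78.61
  B: 1930 − 3(164.7) = 1436
  G: 0 + 1(164.7) = 164.7
  E: 0 + 3(164.7) = 494.1
  A: 681 (inert)
Total out = 78.61 + 1436 + 164.7 + 494.1 + 681 = 2854 mol.

2850 mol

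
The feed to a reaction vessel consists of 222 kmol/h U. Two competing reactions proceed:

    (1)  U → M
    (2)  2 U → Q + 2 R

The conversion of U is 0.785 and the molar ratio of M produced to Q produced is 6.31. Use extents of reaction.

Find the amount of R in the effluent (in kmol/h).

41.9 kmol/h

Conversion of U: U consumed = 0.785 × 222 = 174.3 kmol/h = 1ξ₁ + 2ξ₂.
Selectivity: 1ξ₁ / (1ξ₂) = 6.31 → ξ₁ = 6.31 ξ₂.
Substitute: (1·6.31 + 2) ξ₂ = 174.3 → ξ₂ = 20.97 kmol/h, ξ₁ = 132.3 kmol/h.
Outlet amounts (n = n₀ + Σ ν·ξ):
  U: 222 − 1(132.3) − 2(20.97) = 47.73
  M: 0 + 1(132.3) = 132.3
  Q: 0 + 1(20.97) = 20.97
  R: 0 + 2(20.97) = 41.94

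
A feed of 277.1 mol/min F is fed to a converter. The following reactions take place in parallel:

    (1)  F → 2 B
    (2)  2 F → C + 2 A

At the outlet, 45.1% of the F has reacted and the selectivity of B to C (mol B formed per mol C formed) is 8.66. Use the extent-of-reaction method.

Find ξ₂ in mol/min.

Conversion of F: F consumed = 0.451 × 277.1 = 125 mol/min = 1ξ₁ + 2ξ₂.
Selectivity: 2ξ₁ / (1ξ₂) = 8.66 → ξ₁ = 4.33 ξ₂.
Substitute: (1·4.33 + 2) ξ₂ = 125 → ξ₂ = 19.74 mol/min, ξ₁ = 85.49 mol/min.
Outlet amounts (n = n₀ + Σ ν·ξ):
  F: 277.1 − 1(85.49) − 2(19.74) = 152.1
  B: 0 + 2(85.49) = 171
  C: 0 + 1(19.74) = 19.74
  A: 0 + 2(19.74) = 39.49

ξ₂ = 19.7 mol/min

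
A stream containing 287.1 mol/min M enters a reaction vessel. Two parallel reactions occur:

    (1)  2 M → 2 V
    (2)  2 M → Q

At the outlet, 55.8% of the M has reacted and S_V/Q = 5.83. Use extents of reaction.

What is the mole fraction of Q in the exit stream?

0.0767

Conversion of M: M consumed = 0.558 × 287.1 = 160.2 mol/min = 2ξ₁ + 2ξ₂.
Selectivity: 2ξ₁ / (1ξ₂) = 5.83 → ξ₁ = 2.915 ξ₂.
Substitute: (2·2.915 + 2) ξ₂ = 160.2 → ξ₂ = 20.46 mol/min, ξ₁ = 59.64 mol/min.
Outlet amounts (n = n₀ + Σ ν·ξ):
  M: 287.1 − 2(59.64) − 2(20.46) = 126.9
  V: 0 + 2(59.64) = 119.3
  Q: 0 + 1(20.46) = 20.46
Total out = 266.6 mol/min; y_Q = 20.46 / 266.6 = 0.07673.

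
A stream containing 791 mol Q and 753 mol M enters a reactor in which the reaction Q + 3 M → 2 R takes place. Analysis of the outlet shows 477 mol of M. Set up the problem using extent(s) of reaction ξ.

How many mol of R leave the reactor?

For M: n = n₀ − 3ξ → 477 = 753 − 3ξ, giving ξ = 92 mol.
Outlet amounts (n = n₀ + ν ξ):
  Q: 791 − 1(92) = 699
  M: 753 − 3(92) = 477
  R: 0 + 2(92) = 184

184 mol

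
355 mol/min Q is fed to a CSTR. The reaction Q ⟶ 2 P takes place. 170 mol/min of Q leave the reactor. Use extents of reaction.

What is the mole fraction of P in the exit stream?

0.685

For Q: n = n₀ − 1ξ → 170 = 355 − 1ξ, giving ξ = 185 mol/min.
Outlet amounts (n = n₀ + ν ξ):
  Q: 355 − 1(185) = 170
  P: 0 + 2(185) = 370
Total out = 540 mol/min; y_P = 370 / 540 = 0.6852.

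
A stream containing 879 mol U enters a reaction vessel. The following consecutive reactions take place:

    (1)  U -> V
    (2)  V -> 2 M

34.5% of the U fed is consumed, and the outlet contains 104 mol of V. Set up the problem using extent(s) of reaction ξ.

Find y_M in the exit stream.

Conversion of U: U consumed = 1ξ₁ = 0.345 × 879 → ξ₁ = 303.3 mol.
V balance: n_V = 0 + 1ξ₁ − 1ξ₂ = 104 → ξ₂ = (1·303.3 − 104)/1 = 199.3 mol.
Outlet amounts (n = n₀ + Σ ν·ξ):
  U: 879 − 1(303.3) = 575.7
  V: 0 + 1(303.3) − 1(199.3) = 104
  M: 0 + 2(199.3) = 398.5
Total out = 1078 mol; y_M = 398.5 / 1078 = 0.3696.

0.37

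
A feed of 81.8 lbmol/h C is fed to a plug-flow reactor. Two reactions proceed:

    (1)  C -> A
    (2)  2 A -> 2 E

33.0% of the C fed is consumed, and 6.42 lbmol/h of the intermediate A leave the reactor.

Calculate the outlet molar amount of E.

20.6 lbmol/h

Conversion of C: C consumed = 1ξ₁ = 0.33 × 81.8 → ξ₁ = 26.99 lbmol/h.
A balance: n_A = 0 + 1ξ₁ − 2ξ₂ = 6.42 → ξ₂ = (1·26.99 − 6.42)/2 = 10.29 lbmol/h.
Outlet amounts (n = n₀ + Σ ν·ξ):
  C: 81.8 − 1(26.99) = 54.81
  A: 0 + 1(26.99) − 2(10.29) = 6.42
  E: 0 + 2(10.29) = 20.57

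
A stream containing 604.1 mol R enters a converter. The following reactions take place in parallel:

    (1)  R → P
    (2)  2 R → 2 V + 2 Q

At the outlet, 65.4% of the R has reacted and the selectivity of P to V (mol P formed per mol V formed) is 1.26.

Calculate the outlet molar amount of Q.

175 mol

Conversion of R: R consumed = 0.654 × 604.1 = 395.1 mol = 1ξ₁ + 2ξ₂.
Selectivity: 1ξ₁ / (2ξ₂) = 1.26 → ξ₁ = 2.52 ξ₂.
Substitute: (1·2.52 + 2) ξ₂ = 395.1 → ξ₂ = 87.41 mol, ξ₁ = 220.3 mol.
Outlet amounts (n = n₀ + Σ ν·ξ):
  R: 604.1 − 1(220.3) − 2(87.41) = 209
  P: 0 + 1(220.3) = 220.3
  V: 0 + 2(87.41) = 174.8
  Q: 0 + 2(87.41) = 174.8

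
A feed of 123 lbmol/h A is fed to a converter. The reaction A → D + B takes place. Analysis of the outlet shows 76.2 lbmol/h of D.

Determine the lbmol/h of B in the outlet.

76.2 lbmol/h

For D: n = n₀ + 1ξ → 76.2 = 0 + 1ξ, giving ξ = 76.2 lbmol/h.
Outlet amounts (n = n₀ + ν ξ):
  A: 123 − 1(76.2) = 46.8
  D: 0 + 1(76.2) = 76.2
  B: 0 + 1(76.2) = 76.2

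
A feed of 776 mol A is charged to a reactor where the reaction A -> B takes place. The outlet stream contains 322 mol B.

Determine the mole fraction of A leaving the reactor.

0.585

For B: n = n₀ + 1ξ → 322 = 0 + 1ξ, giving ξ = 322 mol.
Outlet amounts (n = n₀ + ν ξ):
  A: 776 − 1(322) = 454
  B: 0 + 1(322) = 322
Total out = 776 mol; y_A = 454 / 776 = 0.5851.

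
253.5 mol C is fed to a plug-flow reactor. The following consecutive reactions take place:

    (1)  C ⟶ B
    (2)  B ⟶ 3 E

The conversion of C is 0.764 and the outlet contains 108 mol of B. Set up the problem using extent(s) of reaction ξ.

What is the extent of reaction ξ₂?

Conversion of C: C consumed = 1ξ₁ = 0.764 × 253.5 → ξ₁ = 193.7 mol.
B balance: n_B = 0 + 1ξ₁ − 1ξ₂ = 108 → ξ₂ = (1·193.7 − 108)/1 = 85.67 mol.
Outlet amounts (n = n₀ + Σ ν·ξ):
  C: 253.5 − 1(193.7) = 59.83
  B: 0 + 1(193.7) − 1(85.67) = 108
  E: 0 + 3(85.67) = 257

ξ₂ = 85.7 mol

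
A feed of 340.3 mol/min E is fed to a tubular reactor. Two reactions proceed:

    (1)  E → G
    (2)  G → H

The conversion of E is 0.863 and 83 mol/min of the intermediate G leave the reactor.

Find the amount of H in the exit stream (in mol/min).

211 mol/min

Conversion of E: E consumed = 1ξ₁ = 0.863 × 340.3 → ξ₁ = 293.7 mol/min.
G balance: n_G = 0 + 1ξ₁ − 1ξ₂ = 83 → ξ₂ = (1·293.7 − 83)/1 = 210.7 mol/min.
Outlet amounts (n = n₀ + Σ ν·ξ):
  E: 340.3 − 1(293.7) = 46.62
  G: 0 + 1(293.7) − 1(210.7) = 83
  H: 0 + 1(210.7) = 210.7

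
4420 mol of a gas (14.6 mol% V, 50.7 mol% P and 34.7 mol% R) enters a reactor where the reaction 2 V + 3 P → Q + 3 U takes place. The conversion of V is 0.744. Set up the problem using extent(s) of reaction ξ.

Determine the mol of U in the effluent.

V reacted = 0.744 × 645.3 = 480.1 mol; ν_V = −2, so ξ = 480.1/2 = 240.1 mol.
Outlet amounts (n = n₀ + ν ξ):
  V: 645.3 − 2(240.1) = 165.2
  P: 2241 − 3(240.1) = 1521
  Q: 0 + 1(240.1) = 240.1
  U: 0 + 3(240.1) = 720.2
  R: 1534 (inert)

720 mol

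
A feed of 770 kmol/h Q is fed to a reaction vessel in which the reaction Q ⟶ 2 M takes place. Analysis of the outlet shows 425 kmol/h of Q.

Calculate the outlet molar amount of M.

690 kmol/h

For Q: n = n₀ − 1ξ → 425 = 770 − 1ξ, giving ξ = 345 kmol/h.
Outlet amounts (n = n₀ + ν ξ):
  Q: 770 − 1(345) = 425
  M: 0 + 2(345) = 690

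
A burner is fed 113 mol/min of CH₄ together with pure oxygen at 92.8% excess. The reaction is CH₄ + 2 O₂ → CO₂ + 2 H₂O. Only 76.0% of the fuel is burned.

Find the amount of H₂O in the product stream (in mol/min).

172 mol/min

Stoichiometric O₂ = 2 × 113 = 226 mol/min; O₂ fed = 226 × 1.928 = 435.7 mol/min.
Fuel reacted = 0.76 × 113 → ξ = 85.88 mol/min.
Outlet (n = n₀ + ν ξ):
  CH₄: 113 − 1(85.88) = 27.12
  O₂: 435.7 − 2(85.88) = 264
  CO₂: 0 + 1(85.88) = 85.88
  H₂O: 0 + 2(85.88) = 171.8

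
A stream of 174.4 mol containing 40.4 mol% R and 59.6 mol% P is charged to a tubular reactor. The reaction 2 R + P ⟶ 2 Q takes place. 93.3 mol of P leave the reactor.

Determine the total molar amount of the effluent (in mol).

For P: n = n₀ − 1ξ → 93.3 = 103.9 − 1ξ, giving ξ = 10.64 mol.
Outlet amounts (n = n₀ + ν ξ):
  R: 70.46 − 2(10.64) = 49.17
  P: 103.9 − 1(10.64) = 93.3
  Q: 0 + 2(10.64) = 21.28
Total out = 49.17 + 93.3 + 21.28 = 163.8 mol.

164 mol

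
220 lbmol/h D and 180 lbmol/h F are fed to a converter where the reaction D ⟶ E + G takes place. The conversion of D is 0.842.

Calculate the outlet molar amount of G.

D reacted = 0.842 × 220 = 185.2 lbmol/h; ν_D = −1, so ξ = 185.2/1 = 185.2 lbmol/h.
Outlet amounts (n = n₀ + ν ξ):
  D: 220 − 1(185.2) = 34.76
  E: 0 + 1(185.2) = 185.2
  G: 0 + 1(185.2) = 185.2
  F: 180 (inert)

185 lbmol/h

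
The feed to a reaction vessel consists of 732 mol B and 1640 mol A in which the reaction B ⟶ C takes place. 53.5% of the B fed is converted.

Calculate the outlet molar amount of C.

392 mol

B reacted = 0.535 × 732 = 391.6 mol; ν_B = −1, so ξ = 391.6/1 = 391.6 mol.
Outlet amounts (n = n₀ + ν ξ):
  B: 732 − 1(391.6) = 340.4
  C: 0 + 1(391.6) = 391.6
  A: 1640 (inert)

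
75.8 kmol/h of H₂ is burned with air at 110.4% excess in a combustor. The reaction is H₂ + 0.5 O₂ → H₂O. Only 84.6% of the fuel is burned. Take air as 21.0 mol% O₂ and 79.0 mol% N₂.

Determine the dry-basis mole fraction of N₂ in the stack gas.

0.835

Stoichiometric O₂ = 0.5 × 75.8 = 37.9 kmol/h; O₂ fed = 37.9 × 2.104 = 79.74 kmol/h.
N₂ fed = 79.74 × 79/21 = 300 kmol/h.
Fuel reacted = 0.846 × 75.8 → ξ = 64.13 kmol/h.
Outlet (n = n₀ + ν ξ):
  H₂: 75.8 − 1(64.13) = 11.67
  O₂: 79.74 − 0.5(64.13) = 47.68
  N₂: 300 (inert)
  H₂O: 0 + 1(64.13) = 64.13
Dry total = 359.3 kmol/h; y_N₂ (dry) = 300 / 359.3 = 0.8348.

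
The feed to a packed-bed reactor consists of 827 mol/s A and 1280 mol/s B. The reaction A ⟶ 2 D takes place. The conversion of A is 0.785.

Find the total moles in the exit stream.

A reacted = 0.785 × 827 = 649.2 mol/s; ν_A = −1, so ξ = 649.2/1 = 649.2 mol/s.
Outlet amounts (n = n₀ + ν ξ):
  A: 827 − 1(649.2) = 177.8
  D: 0 + 2(649.2) = 1298
  B: 1280 (inert)
Total out = 177.8 + 1298 + 1280 = 2756 mol/s.

2760 mol/s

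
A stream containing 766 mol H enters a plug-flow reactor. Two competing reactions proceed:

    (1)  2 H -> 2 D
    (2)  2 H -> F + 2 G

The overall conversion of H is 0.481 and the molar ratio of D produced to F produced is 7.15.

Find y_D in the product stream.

Conversion of H: H consumed = 0.481 × 766 = 368.4 mol = 2ξ₁ + 2ξ₂.
Selectivity: 2ξ₁ / (1ξ₂) = 7.15 → ξ₁ = 3.575 ξ₂.
Substitute: (2·3.575 + 2) ξ₂ = 368.4 → ξ₂ = 40.27 mol, ξ₁ = 144 mol.
Outlet amounts (n = n₀ + Σ ν·ξ):
  H: 766 − 2(144) − 2(40.27) = 397.6
  D: 0 + 2(144) = 287.9
  F: 0 + 1(40.27) = 40.27
  G: 0 + 2(40.27) = 80.53
Total out = 806.3 mol; y_D = 287.9 / 806.3 = 0.3571.

0.357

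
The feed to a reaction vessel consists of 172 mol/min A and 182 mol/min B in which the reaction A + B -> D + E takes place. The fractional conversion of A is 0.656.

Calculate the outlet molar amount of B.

A reacted = 0.656 × 172 = 112.8 mol/min; ν_A = −1, so ξ = 112.8/1 = 112.8 mol/min.
Outlet amounts (n = n₀ + ν ξ):
  A: 172 − 1(112.8) = 59.17
  B: 182 − 1(112.8) = 69.17
  D: 0 + 1(112.8) = 112.8
  E: 0 + 1(112.8) = 112.8

69.2 mol/min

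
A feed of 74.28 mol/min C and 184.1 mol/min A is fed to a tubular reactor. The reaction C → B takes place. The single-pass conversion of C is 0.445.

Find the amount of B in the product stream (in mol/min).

C reacted = 0.445 × 74.28 = 33.05 mol/min; ν_C = −1, so ξ = 33.05/1 = 33.05 mol/min.
Outlet amounts (n = n₀ + ν ξ):
  C: 74.28 − 1(33.05) = 41.23
  B: 0 + 1(33.05) = 33.05
  A: 184.1 (inert)

33.1 mol/min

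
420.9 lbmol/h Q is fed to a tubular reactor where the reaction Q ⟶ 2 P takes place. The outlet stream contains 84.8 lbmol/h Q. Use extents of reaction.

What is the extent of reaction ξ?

For Q: n = n₀ − 1ξ → 84.8 = 420.9 − 1ξ, giving ξ = 336.1 lbmol/h.
Outlet amounts (n = n₀ + ν ξ):
  Q: 420.9 − 1(336.1) = 84.8
  P: 0 + 2(336.1) = 672.2

ξ = 336 lbmol/h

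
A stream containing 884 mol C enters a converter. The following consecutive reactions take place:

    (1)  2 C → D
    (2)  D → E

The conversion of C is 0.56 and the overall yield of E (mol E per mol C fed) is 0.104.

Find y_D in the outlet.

Conversion of C: C consumed = 2ξ₁ = 0.56 × 884 → ξ₁ = 247.5 mol.
Yield of E: 1ξ₂ / 884 = 0.104 → ξ₂ = 91.94 mol.
Outlet amounts (n = n₀ + Σ ν·ξ):
  C: 884 − 2(247.5) = 389
  D: 0 + 1(247.5) − 1(91.94) = 155.6
  E: 0 + 1(91.94) = 91.94
Total out = 636.5 mol; y_D = 155.6 / 636.5 = 0.2444.

0.244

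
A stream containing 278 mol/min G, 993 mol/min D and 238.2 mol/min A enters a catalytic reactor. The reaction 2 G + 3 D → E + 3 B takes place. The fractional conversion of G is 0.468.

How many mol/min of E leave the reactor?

65.1 mol/min

G reacted = 0.468 × 278 = 130.1 mol/min; ν_G = −2, so ξ = 130.1/2 = 65.05 mol/min.
Outlet amounts (n = n₀ + ν ξ):
  G: 278 − 2(65.05) = 147.9
  D: 993 − 3(65.05) = 797.8
  E: 0 + 1(65.05) = 65.05
  B: 0 + 3(65.05) = 195.2
  A: 238.2 (inert)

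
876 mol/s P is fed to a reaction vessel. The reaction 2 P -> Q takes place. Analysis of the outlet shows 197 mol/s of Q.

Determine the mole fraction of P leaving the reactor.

For Q: n = n₀ + 1ξ → 197 = 0 + 1ξ, giving ξ = 197 mol/s.
Outlet amounts (n = n₀ + ν ξ):
  P: 876 − 2(197) = 482
  Q: 0 + 1(197) = 197
Total out = 679 mol/s; y_P = 482 / 679 = 0.7099.

0.71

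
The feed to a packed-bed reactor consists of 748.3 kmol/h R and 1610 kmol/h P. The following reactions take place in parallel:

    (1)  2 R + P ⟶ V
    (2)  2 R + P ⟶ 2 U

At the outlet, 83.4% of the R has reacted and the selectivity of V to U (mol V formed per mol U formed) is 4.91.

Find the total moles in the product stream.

1760 kmol/h

Conversion of R: R consumed = 0.834 × 748.3 = 624.1 kmol/h = 2ξ₁ + 2ξ₂.
Selectivity: 1ξ₁ / (2ξ₂) = 4.91 → ξ₁ = 9.82 ξ₂.
Substitute: (2·9.82 + 2) ξ₂ = 624.1 → ξ₂ = 28.84 kmol/h, ξ₁ = 283.2 kmol/h.
Outlet amounts (n = n₀ + Σ ν·ξ):
  R: 748.3 − 2(283.2) − 2(28.84) = 124.2
  P: 1610 − 1(283.2) − 1(28.84) = 1298
  V: 0 + 1(283.2) = 283.2
  U: 0 + 2(28.84) = 57.68
Total out = 124.2 + 1298 + 283.2 + 57.68 = 1763 kmol/h.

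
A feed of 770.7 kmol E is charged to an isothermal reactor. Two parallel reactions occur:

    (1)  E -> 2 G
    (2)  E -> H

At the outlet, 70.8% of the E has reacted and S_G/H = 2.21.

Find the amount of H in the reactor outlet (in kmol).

Conversion of E: E consumed = 0.708 × 770.7 = 545.7 kmol = 1ξ₁ + 1ξ₂.
Selectivity: 2ξ₁ / (1ξ₂) = 2.21 → ξ₁ = 1.105 ξ₂.
Substitute: (1·1.105 + 1) ξ₂ = 545.7 → ξ₂ = 259.2 kmol, ξ₁ = 286.4 kmol.
Outlet amounts (n = n₀ + Σ ν·ξ):
  E: 770.7 − 1(286.4) − 1(259.2) = 225
  G: 0 + 2(286.4) = 572.9
  H: 0 + 1(259.2) = 259.2

259 kmol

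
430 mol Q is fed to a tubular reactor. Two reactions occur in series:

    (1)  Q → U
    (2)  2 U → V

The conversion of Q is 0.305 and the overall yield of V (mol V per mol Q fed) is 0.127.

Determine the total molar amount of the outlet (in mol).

Conversion of Q: Q consumed = 1ξ₁ = 0.305 × 430 → ξ₁ = 131.2 mol.
Yield of V: 1ξ₂ / 430 = 0.127 → ξ₂ = 54.61 mol.
Outlet amounts (n = n₀ + Σ ν·ξ):
  Q: 430 − 1(131.2) = 298.9
  U: 0 + 1(131.2) − 2(54.61) = 21.93
  V: 0 + 1(54.61) = 54.61
Total out = 298.9 + 21.93 + 54.61 = 375.4 mol.

375 mol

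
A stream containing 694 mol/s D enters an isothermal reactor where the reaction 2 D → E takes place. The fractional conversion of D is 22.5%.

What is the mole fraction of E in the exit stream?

0.127

D reacted = 0.225 × 694 = 156.2 mol/s; ν_D = −2, so ξ = 156.2/2 = 78.08 mol/s.
Outlet amounts (n = n₀ + ν ξ):
  D: 694 − 2(78.08) = 537.9
  E: 0 + 1(78.08) = 78.08
Total out = 615.9 mol/s; y_E = 78.08 / 615.9 = 0.1268.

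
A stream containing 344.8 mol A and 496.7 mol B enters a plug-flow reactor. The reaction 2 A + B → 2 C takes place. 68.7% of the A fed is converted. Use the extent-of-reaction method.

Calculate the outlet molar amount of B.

378 mol

A reacted = 0.687 × 344.8 = 236.9 mol; ν_A = −2, so ξ = 236.9/2 = 118.4 mol.
Outlet amounts (n = n₀ + ν ξ):
  A: 344.8 − 2(118.4) = 107.9
  B: 496.7 − 1(118.4) = 378.3
  C: 0 + 2(118.4) = 236.9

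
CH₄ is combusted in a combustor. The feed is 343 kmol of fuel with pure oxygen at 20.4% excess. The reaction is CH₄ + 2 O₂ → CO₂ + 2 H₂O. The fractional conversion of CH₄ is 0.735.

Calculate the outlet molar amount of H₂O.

Stoichiometric O₂ = 2 × 343 = 686 kmol; O₂ fed = 686 × 1.204 = 825.9 kmol.
Fuel reacted = 0.735 × 343 → ξ = 252.1 kmol.
Outlet (n = n₀ + ν ξ):
  CH₄: 343 − 1(252.1) = 90.9
  O₂: 825.9 − 2(252.1) = 321.7
  CO₂: 0 + 1(252.1) = 252.1
  H₂O: 0 + 2(252.1) = 504.2

504 kmol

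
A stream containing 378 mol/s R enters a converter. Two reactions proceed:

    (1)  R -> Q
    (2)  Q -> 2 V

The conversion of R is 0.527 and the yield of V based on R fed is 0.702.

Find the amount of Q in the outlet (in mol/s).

Conversion of R: R consumed = 1ξ₁ = 0.527 × 378 → ξ₁ = 199.2 mol/s.
Yield of V: 2ξ₂ / 378 = 0.702 → ξ₂ = 132.7 mol/s.
Outlet amounts (n = n₀ + Σ ν·ξ):
  R: 378 − 1(199.2) = 178.8
  Q: 0 + 1(199.2) − 1(132.7) = 66.53
  V: 0 + 2(132.7) = 265.4

66.5 mol/s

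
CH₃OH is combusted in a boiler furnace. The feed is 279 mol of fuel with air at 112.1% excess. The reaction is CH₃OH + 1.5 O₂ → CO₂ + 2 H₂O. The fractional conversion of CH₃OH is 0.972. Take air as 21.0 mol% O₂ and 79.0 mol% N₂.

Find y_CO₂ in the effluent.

0.0584

Stoichiometric O₂ = 1.5 × 279 = 418.5 mol; O₂ fed = 418.5 × 2.121 = 887.6 mol.
N₂ fed = 887.6 × 79/21 = 3339 mol.
Fuel reacted = 0.972 × 279 → ξ = 271.2 mol.
Outlet (n = n₀ + ν ξ):
  CH₃OH: 279 − 1(271.2) = 7.812
  O₂: 887.6 − 1.5(271.2) = 480.9
  N₂: 3339 (inert)
  CO₂: 0 + 1(271.2) = 271.2
  H₂O: 0 + 2(271.2) = 542.4
Total out = 4641 mol; y_CO₂ = 271.2 / 4641 = 0.05843.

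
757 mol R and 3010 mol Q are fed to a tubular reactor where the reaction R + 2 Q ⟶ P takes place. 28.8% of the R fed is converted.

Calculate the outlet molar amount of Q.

2570 mol

R reacted = 0.288 × 757 = 218 mol; ν_R = −1, so ξ = 218/1 = 218 mol.
Outlet amounts (n = n₀ + ν ξ):
  R: 757 − 1(218) = 539
  Q: 3010 − 2(218) = 2574
  P: 0 + 1(218) = 218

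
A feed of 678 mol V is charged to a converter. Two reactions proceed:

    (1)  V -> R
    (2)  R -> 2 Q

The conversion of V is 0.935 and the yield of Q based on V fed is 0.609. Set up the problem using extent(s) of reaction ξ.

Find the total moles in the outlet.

Conversion of V: V consumed = 1ξ₁ = 0.935 × 678 → ξ₁ = 633.9 mol.
Yield of Q: 2ξ₂ / 678 = 0.609 → ξ₂ = 206.5 mol.
Outlet amounts (n = n₀ + Σ ν·ξ):
  V: 678 − 1(633.9) = 44.07
  R: 0 + 1(633.9) − 1(206.5) = 427.5
  Q: 0 + 2(206.5) = 412.9
Total out = 44.07 + 427.5 + 412.9 = 884.5 mol.

884 mol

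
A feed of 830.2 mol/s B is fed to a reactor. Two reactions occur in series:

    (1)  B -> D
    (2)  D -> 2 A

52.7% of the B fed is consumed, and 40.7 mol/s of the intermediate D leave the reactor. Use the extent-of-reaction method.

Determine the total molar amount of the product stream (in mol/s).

Conversion of B: B consumed = 1ξ₁ = 0.527 × 830.2 → ξ₁ = 437.5 mol/s.
D balance: n_D = 0 + 1ξ₁ − 1ξ₂ = 40.7 → ξ₂ = (1·437.5 − 40.7)/1 = 396.8 mol/s.
Outlet amounts (n = n₀ + Σ ν·ξ):
  B: 830.2 − 1(437.5) = 392.7
  D: 0 + 1(437.5) − 1(396.8) = 40.7
  A: 0 + 2(396.8) = 793.6
Total out = 392.7 + 40.7 + 793.6 = 1227 mol/s.

1230 mol/s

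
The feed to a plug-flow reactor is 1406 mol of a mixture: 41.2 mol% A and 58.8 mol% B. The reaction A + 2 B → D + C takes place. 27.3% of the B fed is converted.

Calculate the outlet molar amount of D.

B reacted = 0.273 × 826.7 = 225.7 mol; ν_B = −2, so ξ = 225.7/2 = 112.8 mol.
Outlet amounts (n = n₀ + ν ξ):
  A: 579.3 − 1(112.8) = 466.4
  B: 826.7 − 2(112.8) = 601
  D: 0 + 1(112.8) = 112.8
  C: 0 + 1(112.8) = 112.8

113 mol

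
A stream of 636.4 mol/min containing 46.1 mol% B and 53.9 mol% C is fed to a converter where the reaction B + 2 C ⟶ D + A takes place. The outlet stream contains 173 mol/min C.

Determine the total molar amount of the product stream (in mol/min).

For C: n = n₀ − 2ξ → 173 = 343 − 2ξ, giving ξ = 85.01 mol/min.
Outlet amounts (n = n₀ + ν ξ):
  B: 293.4 − 1(85.01) = 208.4
  C: 343 − 2(85.01) = 173
  D: 0 + 1(85.01) = 85.01
  A: 0 + 1(85.01) = 85.01
Total out = 208.4 + 173 + 85.01 + 85.01 = 551.4 mol/min.

551 mol/min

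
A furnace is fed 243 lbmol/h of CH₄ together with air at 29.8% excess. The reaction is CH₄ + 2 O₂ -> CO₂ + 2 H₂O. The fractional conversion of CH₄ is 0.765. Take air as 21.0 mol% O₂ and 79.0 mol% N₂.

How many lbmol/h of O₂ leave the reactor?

259 lbmol/h

Stoichiometric O₂ = 2 × 243 = 486 lbmol/h; O₂ fed = 486 × 1.298 = 630.8 lbmol/h.
N₂ fed = 630.8 × 79/21 = 2373 lbmol/h.
Fuel reacted = 0.765 × 243 → ξ = 185.9 lbmol/h.
Outlet (n = n₀ + ν ξ):
  CH₄: 243 − 1(185.9) = 57.1
  O₂: 630.8 − 2(185.9) = 259
  N₂: 2373 (inert)
  CO₂: 0 + 1(185.9) = 185.9
  H₂O: 0 + 2(185.9) = 371.8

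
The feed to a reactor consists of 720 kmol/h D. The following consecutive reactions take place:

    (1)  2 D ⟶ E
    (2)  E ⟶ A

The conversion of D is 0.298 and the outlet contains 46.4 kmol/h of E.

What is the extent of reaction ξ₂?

Conversion of D: D consumed = 2ξ₁ = 0.298 × 720 → ξ₁ = 107.3 kmol/h.
E balance: n_E = 0 + 1ξ₁ − 1ξ₂ = 46.4 → ξ₂ = (1·107.3 − 46.4)/1 = 60.88 kmol/h.
Outlet amounts (n = n₀ + Σ ν·ξ):
  D: 720 − 2(107.3) = 505.4
  E: 0 + 1(107.3) − 1(60.88) = 46.4
  A: 0 + 1(60.88) = 60.88

ξ₂ = 60.9 kmol/h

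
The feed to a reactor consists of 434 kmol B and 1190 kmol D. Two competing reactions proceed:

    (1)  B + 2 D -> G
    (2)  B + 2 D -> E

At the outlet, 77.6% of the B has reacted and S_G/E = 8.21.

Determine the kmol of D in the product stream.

Conversion of B: B consumed = 0.776 × 434 = 336.8 kmol = 1ξ₁ + 1ξ₂.
Selectivity: 1ξ₁ / (1ξ₂) = 8.21 → ξ₁ = 8.21 ξ₂.
Substitute: (1·8.21 + 1) ξ₂ = 336.8 → ξ₂ = 36.57 kmol, ξ₁ = 300.2 kmol.
Outlet amounts (n = n₀ + Σ ν·ξ):
  B: 434 − 1(300.2) − 1(36.57) = 97.22
  D: 1190 − 2(300.2) − 2(36.57) = 516.4
  G: 0 + 1(300.2) = 300.2
  E: 0 + 1(36.57) = 36.57

516 kmol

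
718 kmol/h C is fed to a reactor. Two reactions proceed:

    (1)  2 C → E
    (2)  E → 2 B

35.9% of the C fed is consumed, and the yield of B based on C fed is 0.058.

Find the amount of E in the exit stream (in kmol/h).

108 kmol/h

Conversion of C: C consumed = 2ξ₁ = 0.359 × 718 → ξ₁ = 128.9 kmol/h.
Yield of B: 2ξ₂ / 718 = 0.058 → ξ₂ = 20.82 kmol/h.
Outlet amounts (n = n₀ + Σ ν·ξ):
  C: 718 − 2(128.9) = 460.2
  E: 0 + 1(128.9) − 1(20.82) = 108.1
  B: 0 + 2(20.82) = 41.64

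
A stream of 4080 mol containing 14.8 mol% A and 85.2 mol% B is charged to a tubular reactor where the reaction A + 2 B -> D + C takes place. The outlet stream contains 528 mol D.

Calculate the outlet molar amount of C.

For D: n = n₀ + 1ξ → 528 = 0 + 1ξ, giving ξ = 528 mol.
Outlet amounts (n = n₀ + ν ξ):
  A: 603.8 − 1(528) = 75.84
  B: 3476 − 2(528) = 2420
  D: 0 + 1(528) = 528
  C: 0 + 1(528) = 528

528 mol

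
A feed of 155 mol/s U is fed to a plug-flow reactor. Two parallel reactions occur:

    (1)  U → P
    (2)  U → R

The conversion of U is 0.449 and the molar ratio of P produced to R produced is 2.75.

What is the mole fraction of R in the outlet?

0.12

Conversion of U: U consumed = 0.449 × 155 = 69.59 mol/s = 1ξ₁ + 1ξ₂.
Selectivity: 1ξ₁ / (1ξ₂) = 2.75 → ξ₁ = 2.75 ξ₂.
Substitute: (1·2.75 + 1) ξ₂ = 69.59 → ξ₂ = 18.56 mol/s, ξ₁ = 51.04 mol/s.
Outlet amounts (n = n₀ + Σ ν·ξ):
  U: 155 − 1(51.04) − 1(18.56) = 85.41
  P: 0 + 1(51.04) = 51.04
  R: 0 + 1(18.56) = 18.56
Total out = 155 mol/s; y_R = 18.56 / 155 = 0.1197.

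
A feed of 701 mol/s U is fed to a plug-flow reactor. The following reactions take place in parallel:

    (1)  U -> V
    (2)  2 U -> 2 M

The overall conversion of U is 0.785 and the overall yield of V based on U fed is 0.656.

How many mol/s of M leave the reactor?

90.4 mol/s

Yield of V: 1ξ₁ / 701 = 0.656 → ξ₁ = 459.9 mol/s.
Conversion of U: 1ξ₁ + 2ξ₂ = 0.785 × 701 = 550.3 → ξ₂ = 45.21 mol/s.
Outlet amounts (n = n₀ + Σ ν·ξ):
  U: 701 − 1(459.9) − 2(45.21) = 150.7
  V: 0 + 1(459.9) = 459.9
  M: 0 + 2(45.21) = 90.43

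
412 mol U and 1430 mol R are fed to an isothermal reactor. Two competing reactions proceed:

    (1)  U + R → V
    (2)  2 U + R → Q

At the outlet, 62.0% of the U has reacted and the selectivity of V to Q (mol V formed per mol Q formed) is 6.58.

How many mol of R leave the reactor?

1200 mol

Conversion of U: U consumed = 0.62 × 412 = 255.4 mol = 1ξ₁ + 2ξ₂.
Selectivity: 1ξ₁ / (1ξ₂) = 6.58 → ξ₁ = 6.58 ξ₂.
Substitute: (1·6.58 + 2) ξ₂ = 255.4 → ξ₂ = 29.77 mol, ξ₁ = 195.9 mol.
Outlet amounts (n = n₀ + Σ ν·ξ):
  U: 412 − 1(195.9) − 2(29.77) = 156.6
  R: 1430 − 1(195.9) − 1(29.77) = 1204
  V: 0 + 1(195.9) = 195.9
  Q: 0 + 1(29.77) = 29.77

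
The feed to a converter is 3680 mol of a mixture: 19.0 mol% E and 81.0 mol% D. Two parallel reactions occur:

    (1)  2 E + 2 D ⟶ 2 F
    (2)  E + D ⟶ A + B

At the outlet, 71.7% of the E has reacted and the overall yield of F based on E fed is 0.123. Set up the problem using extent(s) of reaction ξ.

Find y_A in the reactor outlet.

Yield of F: 2ξ₁ / 699.2 = 0.123 → ξ₁ = 43 mol.
Conversion of E: 2ξ₁ + 1ξ₂ = 0.717 × 699.2 = 501.3 → ξ₂ = 415.3 mol.
Outlet amounts (n = n₀ + Σ ν·ξ):
  E: 699.2 − 2(43) − 1(415.3) = 197.9
  D: 2981 − 2(43) − 1(415.3) = 2479
  F: 0 + 2(43) = 86
  A: 0 + 1(415.3) = 415.3
  B: 0 + 1(415.3) = 415.3
Total out = 3594 mol; y_A = 415.3 / 3594 = 0.1156.

0.116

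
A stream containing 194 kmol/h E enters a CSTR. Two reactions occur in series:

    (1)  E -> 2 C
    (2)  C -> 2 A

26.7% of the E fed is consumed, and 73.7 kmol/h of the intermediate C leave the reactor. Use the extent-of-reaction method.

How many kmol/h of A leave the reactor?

59.8 kmol/h

Conversion of E: E consumed = 1ξ₁ = 0.267 × 194 → ξ₁ = 51.8 kmol/h.
C balance: n_C = 0 + 2ξ₁ − 1ξ₂ = 73.7 → ξ₂ = (2·51.8 − 73.7)/1 = 29.9 kmol/h.
Outlet amounts (n = n₀ + Σ ν·ξ):
  E: 194 − 1(51.8) = 142.2
  C: 0 + 2(51.8) − 1(29.9) = 73.7
  A: 0 + 2(29.9) = 59.79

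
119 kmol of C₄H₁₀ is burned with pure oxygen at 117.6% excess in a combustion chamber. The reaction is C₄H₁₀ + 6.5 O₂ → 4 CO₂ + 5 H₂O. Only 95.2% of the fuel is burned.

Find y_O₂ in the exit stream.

0.48

Stoichiometric O₂ = 6.5 × 119 = 773.5 kmol; O₂ fed = 773.5 × 2.176 = 1683 kmol.
Fuel reacted = 0.952 × 119 → ξ = 113.3 kmol.
Outlet (n = n₀ + ν ξ):
  C₄H₁₀: 119 − 1(113.3) = 5.712
  O₂: 1683 − 6.5(113.3) = 946.8
  CO₂: 0 + 4(113.3) = 453.2
  H₂O: 0 + 5(113.3) = 566.4
Total out = 1972 kmol; y_O₂ = 946.8 / 1972 = 0.4801.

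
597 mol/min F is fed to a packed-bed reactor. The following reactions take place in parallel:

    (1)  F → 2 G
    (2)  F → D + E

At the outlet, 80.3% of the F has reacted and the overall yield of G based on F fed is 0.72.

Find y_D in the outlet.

Yield of G: 2ξ₁ / 597 = 0.72 → ξ₁ = 214.9 mol/min.
Conversion of F: 1ξ₁ + 1ξ₂ = 0.803 × 597 = 479.4 → ξ₂ = 264.5 mol/min.
Outlet amounts (n = n₀ + Σ ν·ξ):
  F: 597 − 1(214.9) − 1(264.5) = 117.6
  G: 0 + 2(214.9) = 429.8
  D: 0 + 1(264.5) = 264.5
  E: 0 + 1(264.5) = 264.5
Total out = 1076 mol/min; y_D = 264.5 / 1076 = 0.2457.

0.246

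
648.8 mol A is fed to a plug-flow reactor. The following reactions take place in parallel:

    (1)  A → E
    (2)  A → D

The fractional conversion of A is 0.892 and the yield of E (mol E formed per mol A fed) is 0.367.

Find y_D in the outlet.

Yield of E: 1ξ₁ / 648.8 = 0.367 → ξ₁ = 238.1 mol.
Conversion of A: 1ξ₁ + 1ξ₂ = 0.892 × 648.8 = 578.7 → ξ₂ = 340.6 mol.
Outlet amounts (n = n₀ + Σ ν·ξ):
  A: 648.8 − 1(238.1) − 1(340.6) = 70.07
  E: 0 + 1(238.1) = 238.1
  D: 0 + 1(340.6) = 340.6
Total out = 648.8 mol; y_D = 340.6 / 648.8 = 0.525.

0.525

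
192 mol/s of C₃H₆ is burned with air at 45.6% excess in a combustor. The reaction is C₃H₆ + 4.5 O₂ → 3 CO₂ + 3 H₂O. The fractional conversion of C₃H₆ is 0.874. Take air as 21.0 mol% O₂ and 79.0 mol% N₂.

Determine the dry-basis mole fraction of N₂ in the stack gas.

Stoichiometric O₂ = 4.5 × 192 = 864 mol/s; O₂ fed = 864 × 1.456 = 1258 mol/s.
N₂ fed = 1258 × 79/21 = 4732 mol/s.
Fuel reacted = 0.874 × 192 → ξ = 167.8 mol/s.
Outlet (n = n₀ + ν ξ):
  C₃H₆: 192 − 1(167.8) = 24.19
  O₂: 1258 − 4.5(167.8) = 502.8
  N₂: 4732 (inert)
  CO₂: 0 + 3(167.8) = 503.4
  H₂O: 0 + 3(167.8) = 503.4
Dry total = 5763 mol/s; y_N₂ (dry) = 4732 / 5763 = 0.8212.

0.821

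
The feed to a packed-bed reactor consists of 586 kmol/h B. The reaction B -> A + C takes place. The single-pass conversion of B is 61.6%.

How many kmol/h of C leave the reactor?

361 kmol/h

B reacted = 0.616 × 586 = 361 kmol/h; ν_B = −1, so ξ = 361/1 = 361 kmol/h.
Outlet amounts (n = n₀ + ν ξ):
  B: 586 − 1(361) = 225
  A: 0 + 1(361) = 361
  C: 0 + 1(361) = 361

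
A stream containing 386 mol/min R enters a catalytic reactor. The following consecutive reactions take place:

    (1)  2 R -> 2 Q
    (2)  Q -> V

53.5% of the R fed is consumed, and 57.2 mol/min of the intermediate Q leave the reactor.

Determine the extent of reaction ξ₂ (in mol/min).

Conversion of R: R consumed = 2ξ₁ = 0.535 × 386 → ξ₁ = 103.3 mol/min.
Q balance: n_Q = 0 + 2ξ₁ − 1ξ₂ = 57.2 → ξ₂ = (2·103.3 − 57.2)/1 = 149.3 mol/min.
Outlet amounts (n = n₀ + Σ ν·ξ):
  R: 386 − 2(103.3) = 179.5
  Q: 0 + 2(103.3) − 1(149.3) = 57.2
  V: 0 + 1(149.3) = 149.3

ξ₂ = 149 mol/min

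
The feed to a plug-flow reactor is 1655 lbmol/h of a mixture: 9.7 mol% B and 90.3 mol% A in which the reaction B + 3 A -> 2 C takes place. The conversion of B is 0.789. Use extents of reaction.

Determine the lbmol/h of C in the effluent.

253 lbmol/h

B reacted = 0.789 × 160.5 = 126.7 lbmol/h; ν_B = −1, so ξ = 126.7/1 = 126.7 lbmol/h.
Outlet amounts (n = n₀ + ν ξ):
  B: 160.5 − 1(126.7) = 33.87
  A: 1494 − 3(126.7) = 1114
  C: 0 + 2(126.7) = 253.3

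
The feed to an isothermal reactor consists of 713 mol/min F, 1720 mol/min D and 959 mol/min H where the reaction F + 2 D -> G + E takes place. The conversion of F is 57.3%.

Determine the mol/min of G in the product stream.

409 mol/min

F reacted = 0.573 × 713 = 408.5 mol/min; ν_F = −1, so ξ = 408.5/1 = 408.5 mol/min.
Outlet amounts (n = n₀ + ν ξ):
  F: 713 − 1(408.5) = 304.5
  D: 1720 − 2(408.5) = 902.9
  G: 0 + 1(408.5) = 408.5
  E: 0 + 1(408.5) = 408.5
  H: 959 (inert)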